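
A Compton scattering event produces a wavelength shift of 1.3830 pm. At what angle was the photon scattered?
64.53°

From the Compton formula Δλ = λ_C(1 - cos θ), we can solve for θ:

cos θ = 1 - Δλ/λ_C

Given:
- Δλ = 1.3830 pm
- λ_C = h/(m_e·c) ≈ 2.42631024 pm

cos θ = 1 - 1.3830/2.42631024
cos θ = 1 - 0.570001
cos θ = 0.429999

θ = arccos(0.429999)
θ = 64.53°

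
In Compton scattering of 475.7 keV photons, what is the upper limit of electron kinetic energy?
309.4785 keV

Maximum energy transfer occurs at θ = 180° (backscattering).

Initial photon: E₀ = 475.7 keV → λ₀ = 2.6064 pm

Maximum Compton shift (at 180°):
Δλ_max = 2λ_C = 2 × 2.4263 = 4.8526 pm

Final wavelength:
λ' = 2.6064 + 4.8526 = 7.4590 pm

Minimum photon energy (maximum energy to electron):
E'_min = hc/λ' = 166.2215 keV

Maximum electron kinetic energy:
K_max = E₀ - E'_min = 475.7000 - 166.2215 = 309.4785 keV

(Intermediate values are shown rounded; full precision is carried through to the final answer.)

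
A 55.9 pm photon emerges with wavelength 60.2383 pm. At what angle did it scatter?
142.00°

First find the wavelength shift:
Δλ = λ' - λ = 60.2383 - 55.9 = 4.3383 pm

Using Δλ = λ_C(1 - cos θ), with λ_C = h/(m_e·c) ≈ 2.42631024 pm:
cos θ = 1 - Δλ/λ_C
cos θ = 1 - 4.3383/2.42631024
cos θ = -0.788024

θ = arccos(-0.788024)
θ = 142.00°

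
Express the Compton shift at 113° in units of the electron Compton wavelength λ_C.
1.3907 λ_C

The Compton shift formula is:
Δλ = λ_C(1 - cos θ)

Dividing both sides by λ_C:
Δλ/λ_C = 1 - cos θ

For θ = 113°:
Δλ/λ_C = 1 - cos(113°)
Δλ/λ_C = 1 - -0.3907
Δλ/λ_C = 1.3907

This means the shift is 1.3907 × λ_C = 3.3743 pm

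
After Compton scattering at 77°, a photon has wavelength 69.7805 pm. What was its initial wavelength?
67.9000 pm

From λ' = λ + Δλ, we have λ = λ' - Δλ

First calculate the Compton shift:
Δλ = λ_C(1 - cos θ)
Δλ = 2.4263 × (1 - cos(77°))
Δλ = 2.4263 × 0.7750
Δλ = 1.8805 pm

Initial wavelength:
λ = λ' - Δλ
λ = 69.7805 - 1.8805
λ = 67.9000 pm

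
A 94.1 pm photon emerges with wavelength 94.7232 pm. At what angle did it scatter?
42.00°

First find the wavelength shift:
Δλ = λ' - λ = 94.7232 - 94.1 = 0.6232 pm

Using Δλ = λ_C(1 - cos θ), with λ_C = h/(m_e·c) ≈ 2.42631024 pm:
cos θ = 1 - Δλ/λ_C
cos θ = 1 - 0.6232/2.42631024
cos θ = 0.743149

θ = arccos(0.743149)
θ = 42.00°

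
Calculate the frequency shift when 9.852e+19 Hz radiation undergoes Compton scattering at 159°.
5.976e+19 Hz (decrease)

Convert frequency to wavelength (c = 299792458 m/s):
λ₀ = c/f₀ = 299792458/9.852e+19 = 3.0429604e-12 m = 3.0430 pm

Calculate Compton shift:
Δλ = λ_C(1 - cos(159°)) = 4.6915 pm

Final wavelength:
λ' = λ₀ + Δλ = 3.0430 + 4.6915 = 7.7344 pm

Final frequency:
f' = c/λ' = 299792458/7.7344264e-12 = 3.8760788e+19 Hz

Frequency shift (decrease):
Δf = f₀ - f' = 9.852e+19 - 3.8760788e+19 = 5.976e+19 Hz

(Intermediate values are shown rounded; full precision is carried through to the final answer.)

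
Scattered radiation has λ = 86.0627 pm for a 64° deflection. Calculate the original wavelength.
84.7000 pm

From λ' = λ + Δλ, we have λ = λ' - Δλ

First calculate the Compton shift:
Δλ = λ_C(1 - cos θ)
Δλ = 2.4263 × (1 - cos(64°))
Δλ = 2.4263 × 0.5616
Δλ = 1.3627 pm

Initial wavelength:
λ = λ' - Δλ
λ = 86.0627 - 1.3627
λ = 84.7000 pm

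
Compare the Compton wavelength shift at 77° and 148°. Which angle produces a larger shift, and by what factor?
148° produces the larger shift by a factor of 2.384

Calculate both shifts using Δλ = λ_C(1 - cos θ):

For θ₁ = 77°:
Δλ₁ = 2.4263 × (1 - cos(77°))
Δλ₁ = 2.4263 × 0.7750
Δλ₁ = 1.8805 pm

For θ₂ = 148°:
Δλ₂ = 2.4263 × (1 - cos(148°))
Δλ₂ = 2.4263 × 1.8480
Δλ₂ = 4.4839 pm

The 148° angle produces the larger shift.
Ratio: 4.4839/1.8805 = 2.384

(Intermediate values are shown rounded; full precision is carried through to the final answer.)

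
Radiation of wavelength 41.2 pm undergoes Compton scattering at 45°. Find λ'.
41.9106 pm

Using the Compton formula: λ' = λ + λ_C(1 − cos θ)

For θ = 45°, cos θ = √2/2 (exact) ≈ 0.7071, so:
1 − cos 45° = 1 − (√2/2) ≈ 0.2929

Δλ = λ_C × 0.2929 = 2.4263 × 0.2929 = 0.7106 pm

λ' = 41.2 + 0.7106 = 41.9106 pm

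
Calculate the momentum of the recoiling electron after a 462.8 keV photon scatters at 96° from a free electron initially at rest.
2.8785e-22 kg·m/s

The electron is initially at rest, so by conservation of momentum:
p⃗_e = p⃗₀ − p⃗'  (incident photon momentum minus scattered photon momentum)

Photon momentum magnitudes (p = h/λ = E/c):
λ₀ = hc/E₀ = 2.6790 pm → p₀ = h/λ₀ = 2.4733e-22 kg·m/s
Δλ = λ_C(1 − cos 96°) = 2.6799 pm
λ' = 5.3589 pm → p' = h/λ' = 1.2365e-22 kg·m/s

The scattered photon makes angle θ = 96° with the incident direction, so by the law of cosines:
|p⃗_e|² = p₀² + p'² − 2p₀p'cos θ
|p⃗_e|² = (2.4733e-22)² + (1.2365e-22)² − 2·2.4733e-22·1.2365e-22·cos(96°)
|p⃗_e| = 2.8785e-22 kg·m/s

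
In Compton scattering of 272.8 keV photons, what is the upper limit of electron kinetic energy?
140.8668 keV

Maximum energy transfer occurs at θ = 180° (backscattering).

Initial photon: E₀ = 272.8 keV → λ₀ = 4.5449 pm

Maximum Compton shift (at 180°):
Δλ_max = 2λ_C = 2 × 2.4263 = 4.8526 pm

Final wavelength:
λ' = 4.5449 + 4.8526 = 9.3975 pm

Minimum photon energy (maximum energy to electron):
E'_min = hc/λ' = 131.9332 keV

Maximum electron kinetic energy:
K_max = E₀ - E'_min = 272.8000 - 131.9332 = 140.8668 keV

(Intermediate values are shown rounded; full precision is carried through to the final answer.)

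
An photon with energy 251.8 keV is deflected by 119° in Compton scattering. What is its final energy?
145.4100 keV

First convert energy to wavelength:
λ = hc/E, with hc ≈ 1239.842 keV·pm (i.e. 1239.842 eV·nm)

For E = 251.8 keV = 251800 eV:
λ = 1239.842 keV·pm / 251.8 keV
λ = 4.9239 pm

Calculate the Compton shift:
Δλ = λ_C(1 - cos(119°)) = 2.4263 × 1.4848
Δλ = 3.6026 pm

Final wavelength:
λ' = 4.9239 + 3.6026 = 8.5265 pm

Final energy:
E' = hc/λ' = 1239.842 / 8.5265 = 145.4100 keV

(Intermediate values are shown rounded; full precision is carried through to the final answer.)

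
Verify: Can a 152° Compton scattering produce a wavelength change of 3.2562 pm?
No, inconsistent

Calculate the expected shift for θ = 152°:

Δλ_expected = λ_C(1 - cos(152°))
Δλ_expected = 2.4263 × (1 - cos(152°))
Δλ_expected = 2.4263 × 1.8829
Δλ_expected = 4.5686 pm

Given shift: 3.2562 pm
Expected shift: 4.5686 pm
Difference: 1.3125 pm

The values do not match. The given shift corresponds to θ ≈ 110.0°, not 152°.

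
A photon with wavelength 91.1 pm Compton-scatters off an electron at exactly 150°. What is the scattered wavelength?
95.6276 pm

Using the Compton formula: λ' = λ + λ_C(1 − cos θ)

For θ = 150°, cos θ = -√3/2 (exact) ≈ -0.8660, so:
1 − cos 150° = 1 − (-√3/2) ≈ 1.8660

Δλ = λ_C × 1.8660 = 2.4263 × 1.8660 = 4.5276 pm

λ' = 91.1 + 4.5276 = 95.6276 pm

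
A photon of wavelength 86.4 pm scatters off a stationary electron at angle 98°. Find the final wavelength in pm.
89.1640 pm

Using the Compton scattering formula:
λ' = λ + Δλ = λ + λ_C(1 - cos θ)

Given:
- Initial wavelength λ = 86.4 pm
- Scattering angle θ = 98°
- Compton wavelength λ_C ≈ 2.4263 pm

Calculate the shift:
Δλ = 2.4263 × (1 - cos(98°))
Δλ = 2.4263 × 1.1392
Δλ = 2.7640 pm

Final wavelength:
λ' = 86.4 + 2.7640 = 89.1640 pm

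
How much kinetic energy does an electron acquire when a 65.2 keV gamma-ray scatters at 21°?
0.5479 keV

By energy conservation: K_e = E_initial - E_final

First find the scattered photon energy:
Initial wavelength: λ = hc/E = 19.0160 pm
Compton shift: Δλ = λ_C(1 - cos(21°)) = 0.1612 pm
Final wavelength: λ' = 19.0160 + 0.1612 = 19.1771 pm
Final photon energy: E' = hc/λ' = 64.6521 keV

Electron kinetic energy:
K_e = E - E' = 65.2000 - 64.6521 = 0.5479 keV

(Intermediate values are shown rounded; full precision is carried through to the final answer.)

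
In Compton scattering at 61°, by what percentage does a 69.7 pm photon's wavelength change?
1.7934%

Calculate the Compton shift:
Δλ = λ_C(1 - cos(61°))
Δλ = 2.4263 × (1 - cos(61°))
Δλ = 2.4263 × 0.5152
Δλ = 1.2500 pm

Percentage change:
(Δλ/λ₀) × 100 = (1.2500/69.7) × 100
= 1.7934%

(Intermediate values are shown rounded; full precision is carried through to the final answer.)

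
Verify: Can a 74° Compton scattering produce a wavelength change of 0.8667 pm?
No, inconsistent

Calculate the expected shift for θ = 74°:

Δλ_expected = λ_C(1 - cos(74°))
Δλ_expected = 2.4263 × (1 - cos(74°))
Δλ_expected = 2.4263 × 0.7244
Δλ_expected = 1.7575 pm

Given shift: 0.8667 pm
Expected shift: 1.7575 pm
Difference: 0.8908 pm

The values do not match. The given shift corresponds to θ ≈ 50.0°, not 74°.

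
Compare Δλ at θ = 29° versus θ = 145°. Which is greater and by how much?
145° produces the larger shift by a factor of 14.509

Calculate both shifts using Δλ = λ_C(1 - cos θ):

For θ₁ = 29°:
Δλ₁ = 2.4263 × (1 - cos(29°))
Δλ₁ = 2.4263 × 0.1254
Δλ₁ = 0.3042 pm

For θ₂ = 145°:
Δλ₂ = 2.4263 × (1 - cos(145°))
Δλ₂ = 2.4263 × 1.8192
Δλ₂ = 4.4138 pm

The 145° angle produces the larger shift.
Ratio: 4.4138/0.3042 = 14.509

(Intermediate values are shown rounded; full precision is carried through to the final answer.)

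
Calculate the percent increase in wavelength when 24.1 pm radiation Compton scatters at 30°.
1.3488%

Calculate the Compton shift:
Δλ = λ_C(1 - cos(30°))
Δλ = 2.4263 × (1 - cos(30°))
Δλ = 2.4263 × 0.1340
Δλ = 0.3251 pm

Percentage change:
(Δλ/λ₀) × 100 = (0.3251/24.1) × 100
= 1.3488%

(Intermediate values are shown rounded; full precision is carried through to the final answer.)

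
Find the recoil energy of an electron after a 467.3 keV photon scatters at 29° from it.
48.0683 keV

By energy conservation: K_e = E_initial - E_final

First find the scattered photon energy:
Initial wavelength: λ = hc/E = 2.6532 pm
Compton shift: Δλ = λ_C(1 - cos(29°)) = 0.3042 pm
Final wavelength: λ' = 2.6532 + 0.3042 = 2.9574 pm
Final photon energy: E' = hc/λ' = 419.2317 keV

Electron kinetic energy:
K_e = E - E' = 467.3000 - 419.2317 = 48.0683 keV

(Intermediate values are shown rounded; full precision is carried through to the final answer.)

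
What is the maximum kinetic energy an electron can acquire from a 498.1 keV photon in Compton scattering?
329.2248 keV

Maximum energy transfer occurs at θ = 180° (backscattering).

Initial photon: E₀ = 498.1 keV → λ₀ = 2.4891 pm

Maximum Compton shift (at 180°):
Δλ_max = 2λ_C = 2 × 2.4263 = 4.8526 pm

Final wavelength:
λ' = 2.4891 + 4.8526 = 7.3418 pm

Minimum photon energy (maximum energy to electron):
E'_min = hc/λ' = 168.8752 keV

Maximum electron kinetic energy:
K_max = E₀ - E'_min = 498.1000 - 168.8752 = 329.2248 keV

(Intermediate values are shown rounded; full precision is carried through to the final answer.)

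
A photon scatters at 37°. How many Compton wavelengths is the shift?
0.2014 λ_C

The Compton shift formula is:
Δλ = λ_C(1 - cos θ)

Dividing both sides by λ_C:
Δλ/λ_C = 1 - cos θ

For θ = 37°:
Δλ/λ_C = 1 - cos(37°)
Δλ/λ_C = 1 - 0.7986
Δλ/λ_C = 0.2014

This means the shift is 0.2014 × λ_C = 0.4886 pm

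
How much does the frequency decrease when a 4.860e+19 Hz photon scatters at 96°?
1.472e+19 Hz (decrease)

Convert frequency to wavelength (c = 299792458 m/s):
λ₀ = c/f₀ = 299792458/4.860e+19 = 6.1685691e-12 m = 6.1686 pm

Calculate Compton shift:
Δλ = λ_C(1 - cos(96°)) = 2.6799 pm

Final wavelength:
λ' = λ₀ + Δλ = 6.1686 + 2.6799 = 8.8485 pm

Final frequency:
f' = c/λ' = 299792458/8.8484978e-12 = 3.3880605e+19 Hz

Frequency shift (decrease):
Δf = f₀ - f' = 4.860e+19 - 3.3880605e+19 = 1.472e+19 Hz

(Intermediate values are shown rounded; full precision is carried through to the final answer.)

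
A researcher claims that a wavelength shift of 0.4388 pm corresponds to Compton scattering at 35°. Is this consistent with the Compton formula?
Yes, consistent

Calculate the expected shift for θ = 35°:

Δλ_expected = λ_C(1 - cos(35°))
Δλ_expected = 2.4263 × (1 - cos(35°))
Δλ_expected = 2.4263 × 0.1808
Δλ_expected = 0.4388 pm

Given shift: 0.4388 pm
Expected shift: 0.4388 pm
Difference: 0.0000 pm

The values match. This is consistent with Compton scattering at the stated angle.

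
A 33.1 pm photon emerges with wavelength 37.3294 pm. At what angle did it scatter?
138.00°

First find the wavelength shift:
Δλ = λ' - λ = 37.3294 - 33.1 = 4.2294 pm

Using Δλ = λ_C(1 - cos θ), with λ_C = h/(m_e·c) ≈ 2.42631024 pm:
cos θ = 1 - Δλ/λ_C
cos θ = 1 - 4.2294/2.42631024
cos θ = -0.743141

θ = arccos(-0.743141)
θ = 138.00°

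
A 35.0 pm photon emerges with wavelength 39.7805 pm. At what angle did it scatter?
166.00°

First find the wavelength shift:
Δλ = λ' - λ = 39.7805 - 35.0 = 4.7805 pm

Using Δλ = λ_C(1 - cos θ), with λ_C = h/(m_e·c) ≈ 2.42631024 pm:
cos θ = 1 - Δλ/λ_C
cos θ = 1 - 4.7805/2.42631024
cos θ = -0.970276

θ = arccos(-0.970276)
θ = 166.00°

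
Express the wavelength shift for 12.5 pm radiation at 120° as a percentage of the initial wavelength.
29.1157%

Calculate the Compton shift:
Δλ = λ_C(1 - cos(120°))
Δλ = 2.4263 × (1 - cos(120°))
Δλ = 2.4263 × 1.5000
Δλ = 3.6395 pm

Percentage change:
(Δλ/λ₀) × 100 = (3.6395/12.5) × 100
= 29.1157%

(Intermediate values are shown rounded; full precision is carried through to the final answer.)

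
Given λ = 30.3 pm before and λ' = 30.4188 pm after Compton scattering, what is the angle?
18.00°

First find the wavelength shift:
Δλ = λ' - λ = 30.4188 - 30.3 = 0.1188 pm

Using Δλ = λ_C(1 - cos θ), with λ_C = h/(m_e·c) ≈ 2.42631024 pm:
cos θ = 1 - Δλ/λ_C
cos θ = 1 - 0.1188/2.42631024
cos θ = 0.951037

θ = arccos(0.951037)
θ = 18.00°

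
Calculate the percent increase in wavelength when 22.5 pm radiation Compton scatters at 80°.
8.9110%

Calculate the Compton shift:
Δλ = λ_C(1 - cos(80°))
Δλ = 2.4263 × (1 - cos(80°))
Δλ = 2.4263 × 0.8264
Δλ = 2.0050 pm

Percentage change:
(Δλ/λ₀) × 100 = (2.0050/22.5) × 100
= 8.9110%

(Intermediate values are shown rounded; full precision is carried through to the final answer.)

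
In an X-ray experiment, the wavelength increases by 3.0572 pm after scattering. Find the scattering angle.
105.07°

From the Compton formula Δλ = λ_C(1 - cos θ), we can solve for θ:

cos θ = 1 - Δλ/λ_C

Given:
- Δλ = 3.0572 pm
- λ_C = h/(m_e·c) ≈ 2.42631024 pm

cos θ = 1 - 3.0572/2.42631024
cos θ = 1 - 1.260020
cos θ = -0.260020

θ = arccos(-0.260020)
θ = 105.07°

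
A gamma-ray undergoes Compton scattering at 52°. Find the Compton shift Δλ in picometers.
0.9325 pm

Using the Compton scattering formula:
Δλ = λ_C(1 - cos θ)

where λ_C = h/(m_e·c) ≈ 2.4263 pm is the Compton wavelength of an electron.

For θ = 52°:
cos(52°) = 0.6157
1 - cos(52°) = 0.3843

Δλ = 2.4263 × 0.3843
Δλ = 0.9325 pm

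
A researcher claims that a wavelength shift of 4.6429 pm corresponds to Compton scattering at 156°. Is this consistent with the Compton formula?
Yes, consistent

Calculate the expected shift for θ = 156°:

Δλ_expected = λ_C(1 - cos(156°))
Δλ_expected = 2.4263 × (1 - cos(156°))
Δλ_expected = 2.4263 × 1.9135
Δλ_expected = 4.6429 pm

Given shift: 4.6429 pm
Expected shift: 4.6429 pm
Difference: 0.0000 pm

The values match. This is consistent with Compton scattering at the stated angle.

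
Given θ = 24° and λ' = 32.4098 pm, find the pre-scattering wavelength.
32.2000 pm

From λ' = λ + Δλ, we have λ = λ' - Δλ

First calculate the Compton shift:
Δλ = λ_C(1 - cos θ)
Δλ = 2.4263 × (1 - cos(24°))
Δλ = 2.4263 × 0.0865
Δλ = 0.2098 pm

Initial wavelength:
λ = λ' - Δλ
λ = 32.4098 - 0.2098
λ = 32.2000 pm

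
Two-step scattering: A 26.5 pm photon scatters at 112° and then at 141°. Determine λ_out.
34.1471 pm

Apply Compton shift twice:

First scattering at θ₁ = 112°:
Δλ₁ = λ_C(1 - cos(112°))
Δλ₁ = 2.4263 × 1.3746
Δλ₁ = 3.3352 pm

After first scattering:
λ₁ = 26.5 + 3.3352 = 29.8352 pm

Second scattering at θ₂ = 141°:
Δλ₂ = λ_C(1 - cos(141°))
Δλ₂ = 2.4263 × 1.7771
Δλ₂ = 4.3119 pm

Final wavelength:
λ₂ = 29.8352 + 4.3119 = 34.1471 pm

Total shift: Δλ_total = 3.3352 + 4.3119 = 7.6471 pm

(Intermediate values are shown rounded; full precision is carried through to the final answer.)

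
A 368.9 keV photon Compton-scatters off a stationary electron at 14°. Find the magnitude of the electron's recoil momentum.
4.7726e-23 kg·m/s

The electron is initially at rest, so by conservation of momentum:
p⃗_e = p⃗₀ − p⃗'  (incident photon momentum minus scattered photon momentum)

Photon momentum magnitudes (p = h/λ = E/c):
λ₀ = hc/E₀ = 3.3609 pm → p₀ = h/λ₀ = 1.9715e-22 kg·m/s
Δλ = λ_C(1 − cos 14°) = 0.0721 pm
λ' = 3.4330 pm → p' = h/λ' = 1.9301e-22 kg·m/s

The scattered photon makes angle θ = 14° with the incident direction, so by the law of cosines:
|p⃗_e|² = p₀² + p'² − 2p₀p'cos θ
|p⃗_e|² = (1.9715e-22)² + (1.9301e-22)² − 2·1.9715e-22·1.9301e-22·cos(14°)
|p⃗_e| = 4.7726e-23 kg·m/s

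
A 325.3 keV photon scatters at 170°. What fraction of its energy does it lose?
0.5582 (or 55.82%)

Calculate initial and final photon energies:

Initial: E₀ = 325.3 keV → λ₀ = 3.8114 pm
Compton shift: Δλ = 4.8158 pm
Final wavelength: λ' = 8.6271 pm
Final energy: E' = 143.7141 keV

Fractional energy loss:
(E₀ - E')/E₀ = (325.3000 - 143.7141)/325.3000
= 181.5859/325.3000
= 0.5582
= 55.82%

(Intermediate values are shown rounded; full precision is carried through to the final answer.)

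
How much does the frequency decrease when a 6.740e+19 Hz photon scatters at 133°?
3.225e+19 Hz (decrease)

Convert frequency to wavelength (c = 299792458 m/s):
λ₀ = c/f₀ = 299792458/6.740e+19 = 4.4479593e-12 m = 4.4480 pm

Calculate Compton shift:
Δλ = λ_C(1 - cos(133°)) = 4.0810 pm

Final wavelength:
λ' = λ₀ + Δλ = 4.4480 + 4.0810 = 8.5290 pm

Final frequency:
f' = c/λ' = 299792458/8.5290092e-12 = 3.5149740e+19 Hz

Frequency shift (decrease):
Δf = f₀ - f' = 6.740e+19 - 3.5149740e+19 = 3.225e+19 Hz

(Intermediate values are shown rounded; full precision is carried through to the final answer.)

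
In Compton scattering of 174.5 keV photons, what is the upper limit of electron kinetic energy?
70.8146 keV

Maximum energy transfer occurs at θ = 180° (backscattering).

Initial photon: E₀ = 174.5 keV → λ₀ = 7.1051 pm

Maximum Compton shift (at 180°):
Δλ_max = 2λ_C = 2 × 2.4263 = 4.8526 pm

Final wavelength:
λ' = 7.1051 + 4.8526 = 11.9577 pm

Minimum photon energy (maximum energy to electron):
E'_min = hc/λ' = 103.6854 keV

Maximum electron kinetic energy:
K_max = E₀ - E'_min = 174.5000 - 103.6854 = 70.8146 keV

(Intermediate values are shown rounded; full precision is carried through to the final answer.)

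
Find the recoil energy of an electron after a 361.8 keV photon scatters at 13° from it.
6.4484 keV

By energy conservation: K_e = E_initial - E_final

First find the scattered photon energy:
Initial wavelength: λ = hc/E = 3.4269 pm
Compton shift: Δλ = λ_C(1 - cos(13°)) = 0.0622 pm
Final wavelength: λ' = 3.4269 + 0.0622 = 3.4891 pm
Final photon energy: E' = hc/λ' = 355.3516 keV

Electron kinetic energy:
K_e = E - E' = 361.8000 - 355.3516 = 6.4484 keV

(Intermediate values are shown rounded; full precision is carried through to the final answer.)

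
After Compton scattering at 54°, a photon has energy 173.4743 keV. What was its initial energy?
201.7000 keV

Convert final energy to wavelength (hc ≈ 1239.842 keV·pm):
λ' = hc/E' = 1239.842 / 173.4743 = 7.1471 pm

Calculate the Compton shift:
Δλ = λ_C(1 - cos(54°))
Δλ = 2.4263 × (1 - cos(54°))
Δλ = 1.0002 pm

Initial wavelength:
λ = λ' - Δλ = 7.1471 - 1.0002 = 6.1470 pm

Initial energy:
E = hc/λ = 1239.842 / 6.1470 = 201.7000 keV

(Intermediate values are shown rounded; full precision is carried through to the final answer.)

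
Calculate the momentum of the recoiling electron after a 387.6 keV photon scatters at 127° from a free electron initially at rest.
2.7381e-22 kg·m/s

The electron is initially at rest, so by conservation of momentum:
p⃗_e = p⃗₀ − p⃗'  (incident photon momentum minus scattered photon momentum)

Photon momentum magnitudes (p = h/λ = E/c):
λ₀ = hc/E₀ = 3.1988 pm → p₀ = h/λ₀ = 2.0714e-22 kg·m/s
Δλ = λ_C(1 − cos 127°) = 3.8865 pm
λ' = 7.0853 pm → p' = h/λ' = 9.3519e-23 kg·m/s

The scattered photon makes angle θ = 127° with the incident direction, so by the law of cosines:
|p⃗_e|² = p₀² + p'² − 2p₀p'cos θ
|p⃗_e|² = (2.0714e-22)² + (9.3519e-23)² − 2·2.0714e-22·9.3519e-23·cos(127°)
|p⃗_e| = 2.7381e-22 kg·m/s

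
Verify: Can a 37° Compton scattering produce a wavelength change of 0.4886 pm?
Yes, consistent

Calculate the expected shift for θ = 37°:

Δλ_expected = λ_C(1 - cos(37°))
Δλ_expected = 2.4263 × (1 - cos(37°))
Δλ_expected = 2.4263 × 0.2014
Δλ_expected = 0.4886 pm

Given shift: 0.4886 pm
Expected shift: 0.4886 pm
Difference: 0.0000 pm

The values match. This is consistent with Compton scattering at the stated angle.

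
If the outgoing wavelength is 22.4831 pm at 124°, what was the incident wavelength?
18.7000 pm

From λ' = λ + Δλ, we have λ = λ' - Δλ

First calculate the Compton shift:
Δλ = λ_C(1 - cos θ)
Δλ = 2.4263 × (1 - cos(124°))
Δλ = 2.4263 × 1.5592
Δλ = 3.7831 pm

Initial wavelength:
λ = λ' - Δλ
λ = 22.4831 - 3.7831
λ = 18.7000 pm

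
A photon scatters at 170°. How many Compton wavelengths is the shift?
1.9848 λ_C

The Compton shift formula is:
Δλ = λ_C(1 - cos θ)

Dividing both sides by λ_C:
Δλ/λ_C = 1 - cos θ

For θ = 170°:
Δλ/λ_C = 1 - cos(170°)
Δλ/λ_C = 1 - -0.9848
Δλ/λ_C = 1.9848

This means the shift is 1.9848 × λ_C = 4.8158 pm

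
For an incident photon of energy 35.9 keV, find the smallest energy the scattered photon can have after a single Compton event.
31.4772 keV (at θ = 180°)

The scattered photon has minimum energy when its wavelength is maximum, i.e., when the Compton shift Δλ = λ_C(1 − cos θ) is maximum. This occurs at θ = 180° (backscattering), giving Δλ_max = 2λ_C = 4.8526 pm.

Initial wavelength: λ₀ = hc/E₀ = 34.5360 pm
Maximum final wavelength: λ'_max = λ₀ + 2λ_C = 34.5360 + 4.8526 = 39.3886 pm
Minimum final energy: E'_min = hc/λ'_max = 31.4772 keV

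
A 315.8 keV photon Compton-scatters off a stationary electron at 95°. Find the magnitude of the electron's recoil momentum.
2.0407e-22 kg·m/s

The electron is initially at rest, so by conservation of momentum:
p⃗_e = p⃗₀ − p⃗'  (incident photon momentum minus scattered photon momentum)

Photon momentum magnitudes (p = h/λ = E/c):
λ₀ = hc/E₀ = 3.9260 pm → p₀ = h/λ₀ = 1.6877e-22 kg·m/s
Δλ = λ_C(1 − cos 95°) = 2.6378 pm
λ' = 6.5638 pm → p' = h/λ' = 1.0095e-22 kg·m/s

The scattered photon makes angle θ = 95° with the incident direction, so by the law of cosines:
|p⃗_e|² = p₀² + p'² − 2p₀p'cos θ
|p⃗_e|² = (1.6877e-22)² + (1.0095e-22)² − 2·1.6877e-22·1.0095e-22·cos(95°)
|p⃗_e| = 2.0407e-22 kg·m/s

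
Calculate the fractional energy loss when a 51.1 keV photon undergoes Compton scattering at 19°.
0.0054 (or 0.54%)

Calculate initial and final photon energies:

Initial: E₀ = 51.1 keV → λ₀ = 24.2631 pm
Compton shift: Δλ = 0.1322 pm
Final wavelength: λ' = 24.3952 pm
Final energy: E' = 50.8231 keV

Fractional energy loss:
(E₀ - E')/E₀ = (51.1000 - 50.8231)/51.1000
= 0.2769/51.1000
= 0.0054
= 0.54%

(Intermediate values are shown rounded; full precision is carried through to the final answer.)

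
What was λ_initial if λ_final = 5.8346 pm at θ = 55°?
4.8000 pm

From λ' = λ + Δλ, we have λ = λ' - Δλ

First calculate the Compton shift:
Δλ = λ_C(1 - cos θ)
Δλ = 2.4263 × (1 - cos(55°))
Δλ = 2.4263 × 0.4264
Δλ = 1.0346 pm

Initial wavelength:
λ = λ' - Δλ
λ = 5.8346 - 1.0346
λ = 4.8000 pm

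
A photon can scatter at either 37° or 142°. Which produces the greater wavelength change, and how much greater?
142° produces the larger shift by a factor of 8.879

Calculate both shifts using Δλ = λ_C(1 - cos θ):

For θ₁ = 37°:
Δλ₁ = 2.4263 × (1 - cos(37°))
Δλ₁ = 2.4263 × 0.2014
Δλ₁ = 0.4886 pm

For θ₂ = 142°:
Δλ₂ = 2.4263 × (1 - cos(142°))
Δλ₂ = 2.4263 × 1.7880
Δλ₂ = 4.3383 pm

The 142° angle produces the larger shift.
Ratio: 4.3383/0.4886 = 8.879

(Intermediate values are shown rounded; full precision is carried through to the final answer.)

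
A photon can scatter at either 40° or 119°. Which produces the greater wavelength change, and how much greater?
119° produces the larger shift by a factor of 6.347

Calculate both shifts using Δλ = λ_C(1 - cos θ):

For θ₁ = 40°:
Δλ₁ = 2.4263 × (1 - cos(40°))
Δλ₁ = 2.4263 × 0.2340
Δλ₁ = 0.5676 pm

For θ₂ = 119°:
Δλ₂ = 2.4263 × (1 - cos(119°))
Δλ₂ = 2.4263 × 1.4848
Δλ₂ = 3.6026 pm

The 119° angle produces the larger shift.
Ratio: 3.6026/0.5676 = 6.347

(Intermediate values are shown rounded; full precision is carried through to the final answer.)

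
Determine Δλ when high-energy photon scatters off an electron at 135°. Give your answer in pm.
4.1420 pm

Using the Compton scattering formula:
Δλ = λ_C(1 - cos θ)

where λ_C = h/(m_e·c) ≈ 2.4263 pm is the Compton wavelength of an electron.

For θ = 135°:
cos(135°) = -0.7071
1 - cos(135°) = 1.7071

Δλ = 2.4263 × 1.7071
Δλ = 4.1420 pm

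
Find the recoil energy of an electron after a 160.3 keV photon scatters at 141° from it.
57.3780 keV

By energy conservation: K_e = E_initial - E_final

First find the scattered photon energy:
Initial wavelength: λ = hc/E = 7.7345 pm
Compton shift: Δλ = λ_C(1 - cos(141°)) = 4.3119 pm
Final wavelength: λ' = 7.7345 + 4.3119 = 12.0464 pm
Final photon energy: E' = hc/λ' = 102.9220 keV

Electron kinetic energy:
K_e = E - E' = 160.3000 - 102.9220 = 57.3780 keV

(Intermediate values are shown rounded; full precision is carried through to the final answer.)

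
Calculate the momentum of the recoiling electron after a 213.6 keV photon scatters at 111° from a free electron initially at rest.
1.5585e-22 kg·m/s

The electron is initially at rest, so by conservation of momentum:
p⃗_e = p⃗₀ − p⃗'  (incident photon momentum minus scattered photon momentum)

Photon momentum magnitudes (p = h/λ = E/c):
λ₀ = hc/E₀ = 5.8045 pm → p₀ = h/λ₀ = 1.1415e-22 kg·m/s
Δλ = λ_C(1 − cos 111°) = 3.2958 pm
λ' = 9.1003 pm → p' = h/λ' = 7.2811e-23 kg·m/s

The scattered photon makes angle θ = 111° with the incident direction, so by the law of cosines:
|p⃗_e|² = p₀² + p'² − 2p₀p'cos θ
|p⃗_e|² = (1.1415e-22)² + (7.2811e-23)² − 2·1.1415e-22·7.2811e-23·cos(111°)
|p⃗_e| = 1.5585e-22 kg·m/s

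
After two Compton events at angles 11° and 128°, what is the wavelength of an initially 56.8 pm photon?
60.7647 pm

Apply Compton shift twice:

First scattering at θ₁ = 11°:
Δλ₁ = λ_C(1 - cos(11°))
Δλ₁ = 2.4263 × 0.0184
Δλ₁ = 0.0446 pm

After first scattering:
λ₁ = 56.8 + 0.0446 = 56.8446 pm

Second scattering at θ₂ = 128°:
Δλ₂ = λ_C(1 - cos(128°))
Δλ₂ = 2.4263 × 1.6157
Δλ₂ = 3.9201 pm

Final wavelength:
λ₂ = 56.8446 + 3.9201 = 60.7647 pm

Total shift: Δλ_total = 0.0446 + 3.9201 = 3.9647 pm

(Intermediate values are shown rounded; full precision is carried through to the final answer.)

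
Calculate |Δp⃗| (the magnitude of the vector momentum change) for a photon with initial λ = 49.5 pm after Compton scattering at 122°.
2.2603e-23 kg·m/s

Photon momentum magnitude is p = h/λ.

Initial momentum:
p₀ = h/λ = 6.6261e-34/4.9500e-11 = 1.3386e-23 kg·m/s

After scattering:
λ' = λ + Δλ = 49.5 + 3.7121 = 53.2121 pm
p' = h/λ' = 6.6261e-34/5.3212e-11 = 1.2452e-23 kg·m/s

Momentum is a vector; the scattered photon's direction makes angle θ = 122° with the incident direction. The magnitude of the vector change Δp⃗ = p⃗₀ − p⃗' is found from the law of cosines:
|Δp⃗|² = p₀² + p'² − 2p₀p'cos θ
|Δp⃗|² = (1.3386e-23)² + (1.2452e-23)² − 2·1.3386e-23·1.2452e-23·cos(122°)
|Δp⃗| = 2.2603e-23 kg·m/s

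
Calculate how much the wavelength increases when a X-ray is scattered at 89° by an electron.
2.3840 pm

Using the Compton scattering formula:
Δλ = λ_C(1 - cos θ)

where λ_C = h/(m_e·c) ≈ 2.4263 pm is the Compton wavelength of an electron.

For θ = 89°:
cos(89°) = 0.0175
1 - cos(89°) = 0.9825

Δλ = 2.4263 × 0.9825
Δλ = 2.3840 pm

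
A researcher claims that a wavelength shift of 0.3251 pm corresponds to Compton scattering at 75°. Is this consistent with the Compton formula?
No, inconsistent

Calculate the expected shift for θ = 75°:

Δλ_expected = λ_C(1 - cos(75°))
Δλ_expected = 2.4263 × (1 - cos(75°))
Δλ_expected = 2.4263 × 0.7412
Δλ_expected = 1.7983 pm

Given shift: 0.3251 pm
Expected shift: 1.7983 pm
Difference: 1.4733 pm

The values do not match. The given shift corresponds to θ ≈ 30.0°, not 75°.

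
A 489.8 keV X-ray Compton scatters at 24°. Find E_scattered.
452.3174 keV

First convert energy to wavelength:
λ = hc/E, with hc ≈ 1239.842 keV·pm (i.e. 1239.842 eV·nm)

For E = 489.8 keV = 489800 eV:
λ = 1239.842 keV·pm / 489.8 keV
λ = 2.5313 pm

Calculate the Compton shift:
Δλ = λ_C(1 - cos(24°)) = 2.4263 × 0.0865
Δλ = 0.2098 pm

Final wavelength:
λ' = 2.5313 + 0.2098 = 2.7411 pm

Final energy:
E' = hc/λ' = 1239.842 / 2.7411 = 452.3174 keV

(Intermediate values are shown rounded; full precision is carried through to the final answer.)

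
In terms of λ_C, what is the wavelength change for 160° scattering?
1.9397 λ_C

The Compton shift formula is:
Δλ = λ_C(1 - cos θ)

Dividing both sides by λ_C:
Δλ/λ_C = 1 - cos θ

For θ = 160°:
Δλ/λ_C = 1 - cos(160°)
Δλ/λ_C = 1 - -0.9397
Δλ/λ_C = 1.9397

This means the shift is 1.9397 × λ_C = 4.7063 pm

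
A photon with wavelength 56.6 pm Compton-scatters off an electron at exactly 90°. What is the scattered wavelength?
59.0263 pm

Using the Compton formula: λ' = λ + λ_C(1 − cos θ)

For θ = 90°, cos θ = 0 (exact) = 0.0000, so:
1 − cos 90° = 1 − (0) = 1.0000

Δλ = λ_C × 1.0000 = 2.4263 × 1.0000 = 2.4263 pm

λ' = 56.6 + 2.4263 = 59.0263 pm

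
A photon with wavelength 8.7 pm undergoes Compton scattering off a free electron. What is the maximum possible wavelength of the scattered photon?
13.5526 pm (at θ = 180°)

The Compton shift is Δλ = λ_C(1 − cos θ).

Since cos θ ranges from −1 to 1, the factor (1 − cos θ) ranges from 0 to 2; the maximum shift occurs at θ = 180° (backscattering):
Δλ_max = 2λ_C = 2 × 2.4263 pm = 4.8526 pm

Maximum scattered wavelength:
λ'_max = λ₀ + Δλ_max = 8.7 + 4.8526 = 13.5526 pm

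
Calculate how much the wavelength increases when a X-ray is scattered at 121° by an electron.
3.6760 pm

Using the Compton scattering formula:
Δλ = λ_C(1 - cos θ)

where λ_C = h/(m_e·c) ≈ 2.4263 pm is the Compton wavelength of an electron.

For θ = 121°:
cos(121°) = -0.5150
1 - cos(121°) = 1.5150

Δλ = 2.4263 × 1.5150
Δλ = 3.6760 pm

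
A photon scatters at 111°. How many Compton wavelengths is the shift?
1.3584 λ_C

The Compton shift formula is:
Δλ = λ_C(1 - cos θ)

Dividing both sides by λ_C:
Δλ/λ_C = 1 - cos θ

For θ = 111°:
Δλ/λ_C = 1 - cos(111°)
Δλ/λ_C = 1 - -0.3584
Δλ/λ_C = 1.3584

This means the shift is 1.3584 × λ_C = 3.2958 pm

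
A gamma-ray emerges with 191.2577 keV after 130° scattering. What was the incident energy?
496.6001 keV

Convert final energy to wavelength (hc ≈ 1239.842 keV·pm):
λ' = hc/E' = 1239.842 / 191.2577 = 6.4826 pm

Calculate the Compton shift:
Δλ = λ_C(1 - cos(130°))
Δλ = 2.4263 × (1 - cos(130°))
Δλ = 3.9859 pm

Initial wavelength:
λ = λ' - Δλ = 6.4826 - 3.9859 = 2.4967 pm

Initial energy:
E = hc/λ = 1239.842 / 2.4967 = 496.6001 keV

(Intermediate values are shown rounded; full precision is carried through to the final answer.)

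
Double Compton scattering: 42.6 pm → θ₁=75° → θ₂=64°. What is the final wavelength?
45.7610 pm

Apply Compton shift twice:

First scattering at θ₁ = 75°:
Δλ₁ = λ_C(1 - cos(75°))
Δλ₁ = 2.4263 × 0.7412
Δλ₁ = 1.7983 pm

After first scattering:
λ₁ = 42.6 + 1.7983 = 44.3983 pm

Second scattering at θ₂ = 64°:
Δλ₂ = λ_C(1 - cos(64°))
Δλ₂ = 2.4263 × 0.5616
Δλ₂ = 1.3627 pm

Final wavelength:
λ₂ = 44.3983 + 1.3627 = 45.7610 pm

Total shift: Δλ_total = 1.7983 + 1.3627 = 3.1610 pm

(Intermediate values are shown rounded; full precision is carried through to the final answer.)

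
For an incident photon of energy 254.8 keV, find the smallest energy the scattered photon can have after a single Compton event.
127.5746 keV (at θ = 180°)

The scattered photon has minimum energy when its wavelength is maximum, i.e., when the Compton shift Δλ = λ_C(1 − cos θ) is maximum. This occurs at θ = 180° (backscattering), giving Δλ_max = 2λ_C = 4.8526 pm.

Initial wavelength: λ₀ = hc/E₀ = 4.8659 pm
Maximum final wavelength: λ'_max = λ₀ + 2λ_C = 4.8659 + 4.8526 = 9.7186 pm
Minimum final energy: E'_min = hc/λ'_max = 127.5746 keV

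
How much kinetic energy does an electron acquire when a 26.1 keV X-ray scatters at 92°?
1.3104 keV

By energy conservation: K_e = E_initial - E_final

First find the scattered photon energy:
Initial wavelength: λ = hc/E = 47.5035 pm
Compton shift: Δλ = λ_C(1 - cos(92°)) = 2.5110 pm
Final wavelength: λ' = 47.5035 + 2.5110 = 50.0145 pm
Final photon energy: E' = hc/λ' = 24.7896 keV

Electron kinetic energy:
K_e = E - E' = 26.1000 - 24.7896 = 1.3104 keV

(Intermediate values are shown rounded; full precision is carried through to the final answer.)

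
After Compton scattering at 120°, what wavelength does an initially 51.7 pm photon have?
55.3395 pm

Using the Compton formula: λ' = λ + λ_C(1 − cos θ)

For θ = 120°, cos θ = -1/2 (exact) = -0.5000, so:
1 − cos 120° = 1 − (-1/2) = 1.5000

Δλ = λ_C × 1.5000 = 2.4263 × 1.5000 = 3.6395 pm

λ' = 51.7 + 3.6395 = 55.3395 pm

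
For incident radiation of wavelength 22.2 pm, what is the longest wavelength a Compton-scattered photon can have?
27.0526 pm (at θ = 180°)

The Compton shift is Δλ = λ_C(1 − cos θ).

Since cos θ ranges from −1 to 1, the factor (1 − cos θ) ranges from 0 to 2; the maximum shift occurs at θ = 180° (backscattering):
Δλ_max = 2λ_C = 2 × 2.4263 pm = 4.8526 pm

Maximum scattered wavelength:
λ'_max = λ₀ + Δλ_max = 22.2 + 4.8526 = 27.0526 pm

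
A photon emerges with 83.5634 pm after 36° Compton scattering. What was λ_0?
83.1000 pm

From λ' = λ + Δλ, we have λ = λ' - Δλ

First calculate the Compton shift:
Δλ = λ_C(1 - cos θ)
Δλ = 2.4263 × (1 - cos(36°))
Δλ = 2.4263 × 0.1910
Δλ = 0.4634 pm

Initial wavelength:
λ = λ' - Δλ
λ = 83.5634 - 0.4634
λ = 83.1000 pm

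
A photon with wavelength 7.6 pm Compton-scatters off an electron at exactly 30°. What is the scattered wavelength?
7.9251 pm

Using the Compton formula: λ' = λ + λ_C(1 − cos θ)

For θ = 30°, cos θ = √3/2 (exact) ≈ 0.8660, so:
1 − cos 30° = 1 − (√3/2) ≈ 0.1340

Δλ = λ_C × 0.1340 = 2.4263 × 0.1340 = 0.3251 pm

λ' = 7.6 + 0.3251 = 7.9251 pm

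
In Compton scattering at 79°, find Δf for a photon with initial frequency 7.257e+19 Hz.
2.338e+19 Hz (decrease)

Convert frequency to wavelength (c = 299792458 m/s):
λ₀ = c/f₀ = 299792458/7.257e+19 = 4.1310798e-12 m = 4.1311 pm

Calculate Compton shift:
Δλ = λ_C(1 - cos(79°)) = 1.9633 pm

Final wavelength:
λ' = λ₀ + Δλ = 4.1311 + 1.9633 = 6.0944 pm

Final frequency:
f' = c/λ' = 299792458/6.0944282e-12 = 4.9191237e+19 Hz

Frequency shift (decrease):
Δf = f₀ - f' = 7.257e+19 - 4.9191237e+19 = 2.338e+19 Hz

(Intermediate values are shown rounded; full precision is carried through to the final answer.)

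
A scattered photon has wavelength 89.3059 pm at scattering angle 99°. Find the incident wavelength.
86.5000 pm

From λ' = λ + Δλ, we have λ = λ' - Δλ

First calculate the Compton shift:
Δλ = λ_C(1 - cos θ)
Δλ = 2.4263 × (1 - cos(99°))
Δλ = 2.4263 × 1.1564
Δλ = 2.8059 pm

Initial wavelength:
λ = λ' - Δλ
λ = 89.3059 - 2.8059
λ = 86.5000 pm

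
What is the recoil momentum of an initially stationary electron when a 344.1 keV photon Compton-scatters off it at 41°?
1.2214e-22 kg·m/s

The electron is initially at rest, so by conservation of momentum:
p⃗_e = p⃗₀ − p⃗'  (incident photon momentum minus scattered photon momentum)

Photon momentum magnitudes (p = h/λ = E/c):
λ₀ = hc/E₀ = 3.6031 pm → p₀ = h/λ₀ = 1.8390e-22 kg·m/s
Δλ = λ_C(1 − cos 41°) = 0.5952 pm
λ' = 4.1983 pm → p' = h/λ' = 1.5783e-22 kg·m/s

The scattered photon makes angle θ = 41° with the incident direction, so by the law of cosines:
|p⃗_e|² = p₀² + p'² − 2p₀p'cos θ
|p⃗_e|² = (1.8390e-22)² + (1.5783e-22)² − 2·1.8390e-22·1.5783e-22·cos(41°)
|p⃗_e| = 1.2214e-22 kg·m/s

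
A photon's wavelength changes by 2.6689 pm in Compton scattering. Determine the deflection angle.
95.74°

From the Compton formula Δλ = λ_C(1 - cos θ), we can solve for θ:

cos θ = 1 - Δλ/λ_C

Given:
- Δλ = 2.6689 pm
- λ_C = h/(m_e·c) ≈ 2.42631024 pm

cos θ = 1 - 2.6689/2.42631024
cos θ = 1 - 1.099983
cos θ = -0.099983

θ = arccos(-0.099983)
θ = 95.74°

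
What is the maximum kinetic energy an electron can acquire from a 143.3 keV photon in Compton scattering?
51.4918 keV

Maximum energy transfer occurs at θ = 180° (backscattering).

Initial photon: E₀ = 143.3 keV → λ₀ = 8.6521 pm

Maximum Compton shift (at 180°):
Δλ_max = 2λ_C = 2 × 2.4263 = 4.8526 pm

Final wavelength:
λ' = 8.6521 + 4.8526 = 13.5047 pm

Minimum photon energy (maximum energy to electron):
E'_min = hc/λ' = 91.8082 keV

Maximum electron kinetic energy:
K_max = E₀ - E'_min = 143.3000 - 91.8082 = 51.4918 keV

(Intermediate values are shown rounded; full precision is carried through to the final answer.)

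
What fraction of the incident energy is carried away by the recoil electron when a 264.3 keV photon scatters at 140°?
0.4774 (or 47.74%)

Calculate initial and final photon energies:

Initial: E₀ = 264.3 keV → λ₀ = 4.6910 pm
Compton shift: Δλ = 4.2850 pm
Final wavelength: λ' = 8.9760 pm
Final energy: E' = 138.1284 keV

Fractional energy loss:
(E₀ - E')/E₀ = (264.3000 - 138.1284)/264.3000
= 126.1716/264.3000
= 0.4774
= 47.74%

(Intermediate values are shown rounded; full precision is carried through to the final answer.)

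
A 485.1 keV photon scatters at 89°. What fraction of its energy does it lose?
0.4826 (or 48.26%)

Calculate initial and final photon energies:

Initial: E₀ = 485.1 keV → λ₀ = 2.5558 pm
Compton shift: Δλ = 2.3840 pm
Final wavelength: λ' = 4.9398 pm
Final energy: E' = 250.9896 keV

Fractional energy loss:
(E₀ - E')/E₀ = (485.1000 - 250.9896)/485.1000
= 234.1104/485.1000
= 0.4826
= 48.26%

(Intermediate values are shown rounded; full precision is carried through to the final answer.)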